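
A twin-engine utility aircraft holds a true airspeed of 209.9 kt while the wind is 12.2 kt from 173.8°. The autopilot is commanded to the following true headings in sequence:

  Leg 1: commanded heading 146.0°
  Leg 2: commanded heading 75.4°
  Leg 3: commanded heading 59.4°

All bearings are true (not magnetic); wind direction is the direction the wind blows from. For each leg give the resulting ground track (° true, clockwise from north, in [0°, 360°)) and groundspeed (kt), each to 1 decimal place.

Leg 1: heading 146.0°; drift -1.6° → track 144.4°, groundspeed 199.2 kt
Leg 2: heading 75.4°; drift -3.3° → track 72.1°, groundspeed 212.0 kt
Leg 3: heading 59.4°; drift -3.0° → track 56.4°, groundspeed 215.2 kt

Leg 1: track=144.4°, groundspeed=199.2 kt
Leg 2: track=72.1°, groundspeed=212.0 kt
Leg 3: track=56.4°, groundspeed=215.2 kt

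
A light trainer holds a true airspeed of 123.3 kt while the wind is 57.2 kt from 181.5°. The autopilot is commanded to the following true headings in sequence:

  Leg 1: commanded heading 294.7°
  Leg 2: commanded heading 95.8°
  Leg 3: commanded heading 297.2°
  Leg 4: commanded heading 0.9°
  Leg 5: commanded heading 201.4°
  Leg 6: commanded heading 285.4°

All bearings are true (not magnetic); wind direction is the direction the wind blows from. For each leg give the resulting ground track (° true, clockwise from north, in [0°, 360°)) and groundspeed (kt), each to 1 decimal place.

Leg 1: heading 294.7°; drift +19.8° → track 314.5°, groundspeed 155.0 kt
Leg 2: heading 95.8°; drift -25.6° → track 70.2°, groundspeed 132.0 kt
Leg 3: heading 297.2°; drift +19.2° → track 316.4°, groundspeed 156.8 kt
Leg 4: heading 0.9°; drift +0.2° → track 1.1°, groundspeed 180.5 kt
Leg 5: heading 201.4°; drift +15.6° → track 217.0°, groundspeed 72.2 kt
Leg 6: heading 285.4°; drift +22.1° → track 307.5°, groundspeed 147.9 kt

Leg 1: track=314.5°, groundspeed=155.0 kt
Leg 2: track=70.2°, groundspeed=132.0 kt
Leg 3: track=316.4°, groundspeed=156.8 kt
Leg 4: track=1.1°, groundspeed=180.5 kt
Leg 5: track=217.0°, groundspeed=72.2 kt
Leg 6: track=307.5°, groundspeed=147.9 kt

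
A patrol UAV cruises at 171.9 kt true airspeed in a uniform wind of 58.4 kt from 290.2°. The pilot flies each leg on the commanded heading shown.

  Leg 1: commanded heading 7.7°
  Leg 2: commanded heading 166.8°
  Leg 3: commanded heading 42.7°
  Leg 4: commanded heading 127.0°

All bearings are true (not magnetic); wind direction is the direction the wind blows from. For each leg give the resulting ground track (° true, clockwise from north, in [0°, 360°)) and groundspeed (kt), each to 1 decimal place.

Leg 1: track=27.4°, groundspeed=169.2 kt
Leg 2: track=153.4°, groundspeed=209.8 kt
Leg 3: track=58.2°, groundspeed=201.6 kt
Leg 4: track=122.8°, groundspeed=228.4 kt

Leg 1: heading 7.7°; drift +19.7° → track 27.4°, groundspeed 169.2 kt
Leg 2: heading 166.8°; drift -13.4° → track 153.4°, groundspeed 209.8 kt
Leg 3: heading 42.7°; drift +15.5° → track 58.2°, groundspeed 201.6 kt
Leg 4: heading 127.0°; drift -4.2° → track 122.8°, groundspeed 228.4 kt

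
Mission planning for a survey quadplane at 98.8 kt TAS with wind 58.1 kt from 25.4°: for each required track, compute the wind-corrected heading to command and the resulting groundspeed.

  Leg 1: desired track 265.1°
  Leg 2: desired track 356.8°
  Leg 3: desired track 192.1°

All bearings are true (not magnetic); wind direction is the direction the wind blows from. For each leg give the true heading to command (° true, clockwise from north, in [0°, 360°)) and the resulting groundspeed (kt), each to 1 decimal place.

Leg 1: heading=295.6°, groundspeed=114.4 kt
Leg 2: heading=13.1°, groundspeed=43.8 kt
Leg 3: heading=184.3°, groundspeed=154.4 kt

Leg 1: desired track 265.1°; wind correction +30.5° → command heading 295.6°, groundspeed 114.4 kt
Leg 2: desired track 356.8°; wind correction +16.3° → command heading 13.1°, groundspeed 43.8 kt
Leg 3: desired track 192.1°; wind correction -7.8° → command heading 184.3°, groundspeed 154.4 kt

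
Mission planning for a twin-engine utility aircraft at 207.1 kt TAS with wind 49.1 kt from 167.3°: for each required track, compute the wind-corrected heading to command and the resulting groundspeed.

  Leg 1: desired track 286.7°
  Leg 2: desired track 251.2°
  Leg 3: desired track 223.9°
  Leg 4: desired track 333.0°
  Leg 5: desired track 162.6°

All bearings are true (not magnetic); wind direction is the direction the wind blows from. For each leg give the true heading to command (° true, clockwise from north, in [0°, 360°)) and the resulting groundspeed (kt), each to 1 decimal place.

Leg 1: desired track 286.7°; wind correction -11.9° → command heading 274.8°, groundspeed 226.7 kt
Leg 2: desired track 251.2°; wind correction -13.6° → command heading 237.6°, groundspeed 196.0 kt
Leg 3: desired track 223.9°; wind correction -11.4° → command heading 212.5°, groundspeed 176.0 kt
Leg 4: desired track 333.0°; wind correction -3.4° → command heading 329.6°, groundspeed 254.3 kt
Leg 5: desired track 162.6°; wind correction +1.1° → command heading 163.7°, groundspeed 158.1 kt

Leg 1: heading=274.8°, groundspeed=226.7 kt
Leg 2: heading=237.6°, groundspeed=196.0 kt
Leg 3: heading=212.5°, groundspeed=176.0 kt
Leg 4: heading=329.6°, groundspeed=254.3 kt
Leg 5: heading=163.7°, groundspeed=158.1 kt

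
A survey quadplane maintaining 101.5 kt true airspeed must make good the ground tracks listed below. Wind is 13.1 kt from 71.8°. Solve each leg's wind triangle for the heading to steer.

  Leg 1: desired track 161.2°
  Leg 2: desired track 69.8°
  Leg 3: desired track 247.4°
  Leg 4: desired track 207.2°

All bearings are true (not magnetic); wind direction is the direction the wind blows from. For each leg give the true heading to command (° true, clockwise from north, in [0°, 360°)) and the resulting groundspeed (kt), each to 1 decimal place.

Leg 1: desired track 161.2°; wind correction -7.4° → command heading 153.8°, groundspeed 100.5 kt
Leg 2: desired track 69.8°; wind correction +0.3° → command heading 70.1°, groundspeed 88.4 kt
Leg 3: desired track 247.4°; wind correction -0.6° → command heading 246.8°, groundspeed 114.6 kt
Leg 4: desired track 207.2°; wind correction -5.2° → command heading 202.0°, groundspeed 110.4 kt

Leg 1: heading=153.8°, groundspeed=100.5 kt
Leg 2: heading=70.1°, groundspeed=88.4 kt
Leg 3: heading=246.8°, groundspeed=114.6 kt
Leg 4: heading=202.0°, groundspeed=110.4 kt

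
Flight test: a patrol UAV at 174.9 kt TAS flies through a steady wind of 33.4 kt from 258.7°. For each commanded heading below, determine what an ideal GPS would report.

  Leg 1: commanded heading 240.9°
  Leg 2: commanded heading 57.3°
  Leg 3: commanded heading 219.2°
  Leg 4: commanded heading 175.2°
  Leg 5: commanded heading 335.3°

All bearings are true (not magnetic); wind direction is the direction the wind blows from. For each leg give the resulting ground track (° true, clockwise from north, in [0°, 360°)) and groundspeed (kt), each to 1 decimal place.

Leg 1: track=236.8°, groundspeed=143.5 kt
Leg 2: track=60.7°, groundspeed=206.4 kt
Leg 3: track=211.1°, groundspeed=150.6 kt
Leg 4: track=164.2°, groundspeed=174.3 kt
Leg 5: track=346.3°, groundspeed=170.3 kt

Leg 1: heading 240.9°; drift -4.1° → track 236.8°, groundspeed 143.5 kt
Leg 2: heading 57.3°; drift +3.4° → track 60.7°, groundspeed 206.4 kt
Leg 3: heading 219.2°; drift -8.1° → track 211.1°, groundspeed 150.6 kt
Leg 4: heading 175.2°; drift -11.0° → track 164.2°, groundspeed 174.3 kt
Leg 5: heading 335.3°; drift +11.0° → track 346.3°, groundspeed 170.3 kt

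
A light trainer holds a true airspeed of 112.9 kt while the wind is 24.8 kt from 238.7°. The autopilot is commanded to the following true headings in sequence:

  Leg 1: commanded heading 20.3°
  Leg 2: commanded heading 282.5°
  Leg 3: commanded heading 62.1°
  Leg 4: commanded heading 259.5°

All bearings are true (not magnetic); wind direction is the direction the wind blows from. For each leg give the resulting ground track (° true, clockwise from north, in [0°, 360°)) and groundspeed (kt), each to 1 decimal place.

Leg 1: track=26.9°, groundspeed=133.2 kt
Leg 2: track=292.7°, groundspeed=96.5 kt
Leg 3: track=61.5°, groundspeed=137.7 kt
Leg 4: track=265.1°, groundspeed=90.1 kt

Leg 1: heading 20.3°; drift +6.6° → track 26.9°, groundspeed 133.2 kt
Leg 2: heading 282.5°; drift +10.2° → track 292.7°, groundspeed 96.5 kt
Leg 3: heading 62.1°; drift -0.6° → track 61.5°, groundspeed 137.7 kt
Leg 4: heading 259.5°; drift +5.6° → track 265.1°, groundspeed 90.1 kt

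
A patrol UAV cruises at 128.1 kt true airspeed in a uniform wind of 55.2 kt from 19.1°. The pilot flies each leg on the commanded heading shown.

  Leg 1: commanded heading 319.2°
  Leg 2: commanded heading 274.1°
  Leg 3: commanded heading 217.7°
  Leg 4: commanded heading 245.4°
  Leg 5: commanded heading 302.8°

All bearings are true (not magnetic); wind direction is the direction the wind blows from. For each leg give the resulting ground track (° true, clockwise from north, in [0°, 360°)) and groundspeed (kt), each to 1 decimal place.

Leg 1: track=293.8°, groundspeed=111.2 kt
Leg 2: track=253.6°, groundspeed=152.0 kt
Leg 3: track=212.1°, groundspeed=181.3 kt
Leg 4: track=231.9°, groundspeed=171.0 kt
Leg 5: track=277.8°, groundspeed=126.9 kt

Leg 1: heading 319.2°; drift -25.4° → track 293.8°, groundspeed 111.2 kt
Leg 2: heading 274.1°; drift -20.5° → track 253.6°, groundspeed 152.0 kt
Leg 3: heading 217.7°; drift -5.6° → track 212.1°, groundspeed 181.3 kt
Leg 4: heading 245.4°; drift -13.5° → track 231.9°, groundspeed 171.0 kt
Leg 5: heading 302.8°; drift -25.0° → track 277.8°, groundspeed 126.9 kt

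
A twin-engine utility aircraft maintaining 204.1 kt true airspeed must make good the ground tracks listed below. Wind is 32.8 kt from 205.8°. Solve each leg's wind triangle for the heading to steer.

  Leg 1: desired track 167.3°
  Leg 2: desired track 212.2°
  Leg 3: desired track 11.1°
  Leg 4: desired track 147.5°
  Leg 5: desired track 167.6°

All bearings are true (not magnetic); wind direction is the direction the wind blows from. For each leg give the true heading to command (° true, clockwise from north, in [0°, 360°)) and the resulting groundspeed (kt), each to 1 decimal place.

Leg 1: heading=173.0°, groundspeed=177.4 kt
Leg 2: heading=211.2°, groundspeed=171.5 kt
Leg 3: heading=8.8°, groundspeed=235.7 kt
Leg 4: heading=155.4°, groundspeed=184.9 kt
Leg 5: heading=173.3°, groundspeed=177.3 kt

Leg 1: desired track 167.3°; wind correction +5.7° → command heading 173.0°, groundspeed 177.4 kt
Leg 2: desired track 212.2°; wind correction -1.0° → command heading 211.2°, groundspeed 171.5 kt
Leg 3: desired track 11.1°; wind correction -2.3° → command heading 8.8°, groundspeed 235.7 kt
Leg 4: desired track 147.5°; wind correction +7.9° → command heading 155.4°, groundspeed 184.9 kt
Leg 5: desired track 167.6°; wind correction +5.7° → command heading 173.3°, groundspeed 177.3 kt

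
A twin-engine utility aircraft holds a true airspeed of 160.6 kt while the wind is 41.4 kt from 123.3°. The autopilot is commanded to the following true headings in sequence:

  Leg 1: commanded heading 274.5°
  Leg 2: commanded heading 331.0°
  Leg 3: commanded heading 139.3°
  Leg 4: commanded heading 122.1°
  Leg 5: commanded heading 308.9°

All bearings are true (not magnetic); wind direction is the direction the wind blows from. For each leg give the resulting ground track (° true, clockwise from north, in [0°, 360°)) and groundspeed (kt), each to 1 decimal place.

Leg 1: heading 274.5°; drift +5.8° → track 280.3°, groundspeed 197.9 kt
Leg 2: heading 331.0°; drift -5.6° → track 325.4°, groundspeed 198.2 kt
Leg 3: heading 139.3°; drift +5.4° → track 144.7°, groundspeed 121.3 kt
Leg 4: heading 122.1°; drift -0.4° → track 121.7°, groundspeed 119.2 kt
Leg 5: heading 308.9°; drift -1.1° → track 307.8°, groundspeed 201.8 kt

Leg 1: track=280.3°, groundspeed=197.9 kt
Leg 2: track=325.4°, groundspeed=198.2 kt
Leg 3: track=144.7°, groundspeed=121.3 kt
Leg 4: track=121.7°, groundspeed=119.2 kt
Leg 5: track=307.8°, groundspeed=201.8 kt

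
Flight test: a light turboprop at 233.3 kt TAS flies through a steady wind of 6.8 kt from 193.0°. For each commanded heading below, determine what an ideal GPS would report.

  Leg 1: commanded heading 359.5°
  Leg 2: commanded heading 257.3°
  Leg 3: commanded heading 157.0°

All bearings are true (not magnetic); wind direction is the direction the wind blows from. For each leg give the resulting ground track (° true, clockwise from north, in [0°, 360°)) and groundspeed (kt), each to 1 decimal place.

Leg 1: track=359.9°, groundspeed=239.9 kt
Leg 2: track=258.8°, groundspeed=230.4 kt
Leg 3: track=156.0°, groundspeed=227.8 kt

Leg 1: heading 359.5°; drift +0.4° → track 359.9°, groundspeed 239.9 kt
Leg 2: heading 257.3°; drift +1.5° → track 258.8°, groundspeed 230.4 kt
Leg 3: heading 157.0°; drift -1.0° → track 156.0°, groundspeed 227.8 kt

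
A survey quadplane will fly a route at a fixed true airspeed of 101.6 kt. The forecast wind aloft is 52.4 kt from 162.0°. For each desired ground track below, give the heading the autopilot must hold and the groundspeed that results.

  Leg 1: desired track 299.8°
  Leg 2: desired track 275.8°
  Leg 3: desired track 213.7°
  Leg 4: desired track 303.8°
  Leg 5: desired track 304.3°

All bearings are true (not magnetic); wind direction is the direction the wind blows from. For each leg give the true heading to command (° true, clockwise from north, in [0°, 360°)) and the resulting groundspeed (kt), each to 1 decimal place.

Leg 1: desired track 299.8°; wind correction -20.3° → command heading 279.5°, groundspeed 134.1 kt
Leg 2: desired track 275.8°; wind correction -28.2° → command heading 247.6°, groundspeed 110.7 kt
Leg 3: desired track 213.7°; wind correction -23.9° → command heading 189.8°, groundspeed 60.4 kt
Leg 4: desired track 303.8°; wind correction -18.6° → command heading 285.2°, groundspeed 137.5 kt
Leg 5: desired track 304.3°; wind correction -18.4° → command heading 285.9°, groundspeed 137.9 kt

Leg 1: heading=279.5°, groundspeed=134.1 kt
Leg 2: heading=247.6°, groundspeed=110.7 kt
Leg 3: heading=189.8°, groundspeed=60.4 kt
Leg 4: heading=285.2°, groundspeed=137.5 kt
Leg 5: heading=285.9°, groundspeed=137.9 kt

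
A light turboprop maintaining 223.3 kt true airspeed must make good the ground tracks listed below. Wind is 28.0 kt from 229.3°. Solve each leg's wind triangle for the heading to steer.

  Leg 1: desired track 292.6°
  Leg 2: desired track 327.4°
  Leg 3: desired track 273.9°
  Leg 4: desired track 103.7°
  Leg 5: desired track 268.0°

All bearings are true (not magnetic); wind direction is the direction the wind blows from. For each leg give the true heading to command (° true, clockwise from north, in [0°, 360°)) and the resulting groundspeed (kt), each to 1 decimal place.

Leg 1: desired track 292.6°; wind correction -6.4° → command heading 286.2°, groundspeed 209.3 kt
Leg 2: desired track 327.4°; wind correction -7.1° → command heading 320.3°, groundspeed 225.5 kt
Leg 3: desired track 273.9°; wind correction -5.1° → command heading 268.8°, groundspeed 202.5 kt
Leg 4: desired track 103.7°; wind correction +5.9° → command heading 109.6°, groundspeed 238.4 kt
Leg 5: desired track 268.0°; wind correction -4.5° → command heading 263.5°, groundspeed 200.8 kt

Leg 1: heading=286.2°, groundspeed=209.3 kt
Leg 2: heading=320.3°, groundspeed=225.5 kt
Leg 3: heading=268.8°, groundspeed=202.5 kt
Leg 4: heading=109.6°, groundspeed=238.4 kt
Leg 5: heading=263.5°, groundspeed=200.8 kt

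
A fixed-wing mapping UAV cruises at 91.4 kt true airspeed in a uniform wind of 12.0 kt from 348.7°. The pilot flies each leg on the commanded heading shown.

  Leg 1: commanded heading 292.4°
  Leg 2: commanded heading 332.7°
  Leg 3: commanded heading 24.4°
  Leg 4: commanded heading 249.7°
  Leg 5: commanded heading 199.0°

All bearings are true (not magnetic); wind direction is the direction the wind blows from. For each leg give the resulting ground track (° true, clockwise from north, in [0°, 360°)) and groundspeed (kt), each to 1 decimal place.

Leg 1: heading 292.4°; drift -6.7° → track 285.7°, groundspeed 85.3 kt
Leg 2: heading 332.7°; drift -2.4° → track 330.3°, groundspeed 79.9 kt
Leg 3: heading 24.4°; drift +4.9° → track 29.3°, groundspeed 82.0 kt
Leg 4: heading 249.7°; drift -7.2° → track 242.5°, groundspeed 94.0 kt
Leg 5: heading 199.0°; drift -3.4° → track 195.6°, groundspeed 101.9 kt

Leg 1: track=285.7°, groundspeed=85.3 kt
Leg 2: track=330.3°, groundspeed=79.9 kt
Leg 3: track=29.3°, groundspeed=82.0 kt
Leg 4: track=242.5°, groundspeed=94.0 kt
Leg 5: track=195.6°, groundspeed=101.9 kt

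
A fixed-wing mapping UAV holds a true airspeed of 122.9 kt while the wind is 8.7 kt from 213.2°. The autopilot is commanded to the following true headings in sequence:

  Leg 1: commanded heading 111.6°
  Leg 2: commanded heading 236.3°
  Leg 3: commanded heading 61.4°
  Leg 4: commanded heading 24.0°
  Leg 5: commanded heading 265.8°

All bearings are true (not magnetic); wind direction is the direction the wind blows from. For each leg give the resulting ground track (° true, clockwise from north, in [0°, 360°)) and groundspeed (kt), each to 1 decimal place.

Leg 1: heading 111.6°; drift -3.9° → track 107.7°, groundspeed 124.9 kt
Leg 2: heading 236.3°; drift +1.7° → track 238.0°, groundspeed 114.9 kt
Leg 3: heading 61.4°; drift -1.8° → track 59.6°, groundspeed 130.6 kt
Leg 4: heading 24.0°; drift +0.6° → track 24.6°, groundspeed 131.5 kt
Leg 5: heading 265.8°; drift +3.4° → track 269.2°, groundspeed 117.8 kt

Leg 1: track=107.7°, groundspeed=124.9 kt
Leg 2: track=238.0°, groundspeed=114.9 kt
Leg 3: track=59.6°, groundspeed=130.6 kt
Leg 4: track=24.6°, groundspeed=131.5 kt
Leg 5: track=269.2°, groundspeed=117.8 kt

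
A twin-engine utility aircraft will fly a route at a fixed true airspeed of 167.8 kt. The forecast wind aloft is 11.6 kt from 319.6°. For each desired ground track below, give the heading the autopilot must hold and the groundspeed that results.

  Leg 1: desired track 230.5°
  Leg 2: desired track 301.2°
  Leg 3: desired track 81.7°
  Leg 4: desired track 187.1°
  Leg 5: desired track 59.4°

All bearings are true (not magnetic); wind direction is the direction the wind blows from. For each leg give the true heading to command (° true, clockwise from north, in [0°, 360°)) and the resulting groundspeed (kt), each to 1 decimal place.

Leg 1: desired track 230.5°; wind correction +4.0° → command heading 234.5°, groundspeed 167.2 kt
Leg 2: desired track 301.2°; wind correction +1.3° → command heading 302.5°, groundspeed 156.8 kt
Leg 3: desired track 81.7°; wind correction -3.4° → command heading 78.3°, groundspeed 173.7 kt
Leg 4: desired track 187.1°; wind correction +2.9° → command heading 190.0°, groundspeed 175.4 kt
Leg 5: desired track 59.4°; wind correction -3.9° → command heading 55.5°, groundspeed 169.4 kt

Leg 1: heading=234.5°, groundspeed=167.2 kt
Leg 2: heading=302.5°, groundspeed=156.8 kt
Leg 3: heading=78.3°, groundspeed=173.7 kt
Leg 4: heading=190.0°, groundspeed=175.4 kt
Leg 5: heading=55.5°, groundspeed=169.4 kt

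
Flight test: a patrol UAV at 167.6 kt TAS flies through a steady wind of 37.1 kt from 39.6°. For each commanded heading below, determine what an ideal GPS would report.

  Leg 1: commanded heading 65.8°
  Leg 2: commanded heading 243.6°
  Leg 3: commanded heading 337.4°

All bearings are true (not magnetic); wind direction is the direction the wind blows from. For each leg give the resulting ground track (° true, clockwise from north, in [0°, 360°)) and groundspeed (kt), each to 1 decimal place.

Leg 1: track=72.8°, groundspeed=135.3 kt
Leg 2: track=239.3°, groundspeed=202.1 kt
Leg 3: track=325.1°, groundspeed=153.8 kt

Leg 1: heading 65.8°; drift +7.0° → track 72.8°, groundspeed 135.3 kt
Leg 2: heading 243.6°; drift -4.3° → track 239.3°, groundspeed 202.1 kt
Leg 3: heading 337.4°; drift -12.3° → track 325.1°, groundspeed 153.8 kt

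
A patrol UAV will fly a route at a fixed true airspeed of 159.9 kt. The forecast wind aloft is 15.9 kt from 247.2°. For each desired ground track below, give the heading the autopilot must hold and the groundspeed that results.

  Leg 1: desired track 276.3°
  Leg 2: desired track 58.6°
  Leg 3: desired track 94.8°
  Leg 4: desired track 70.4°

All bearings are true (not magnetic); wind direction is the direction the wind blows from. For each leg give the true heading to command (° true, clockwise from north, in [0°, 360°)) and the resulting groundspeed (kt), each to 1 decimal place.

Leg 1: heading=273.5°, groundspeed=145.8 kt
Leg 2: heading=57.7°, groundspeed=175.6 kt
Leg 3: heading=97.4°, groundspeed=173.8 kt
Leg 4: heading=70.7°, groundspeed=175.8 kt

Leg 1: desired track 276.3°; wind correction -2.8° → command heading 273.5°, groundspeed 145.8 kt
Leg 2: desired track 58.6°; wind correction -0.9° → command heading 57.7°, groundspeed 175.6 kt
Leg 3: desired track 94.8°; wind correction +2.6° → command heading 97.4°, groundspeed 173.8 kt
Leg 4: desired track 70.4°; wind correction +0.3° → command heading 70.7°, groundspeed 175.8 kt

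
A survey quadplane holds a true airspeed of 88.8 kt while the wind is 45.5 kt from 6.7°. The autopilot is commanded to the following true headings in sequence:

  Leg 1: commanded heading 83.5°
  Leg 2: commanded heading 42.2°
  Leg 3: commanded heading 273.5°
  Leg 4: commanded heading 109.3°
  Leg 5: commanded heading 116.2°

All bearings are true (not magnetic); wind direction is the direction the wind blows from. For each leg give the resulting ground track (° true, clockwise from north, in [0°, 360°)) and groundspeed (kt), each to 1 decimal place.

Leg 1: track=113.0°, groundspeed=90.1 kt
Leg 2: track=69.2°, groundspeed=58.1 kt
Leg 3: track=247.1°, groundspeed=102.0 kt
Leg 4: track=133.5°, groundspeed=108.3 kt
Leg 5: track=138.6°, groundspeed=112.5 kt

Leg 1: heading 83.5°; drift +29.5° → track 113.0°, groundspeed 90.1 kt
Leg 2: heading 42.2°; drift +27.0° → track 69.2°, groundspeed 58.1 kt
Leg 3: heading 273.5°; drift -26.4° → track 247.1°, groundspeed 102.0 kt
Leg 4: heading 109.3°; drift +24.2° → track 133.5°, groundspeed 108.3 kt
Leg 5: heading 116.2°; drift +22.4° → track 138.6°, groundspeed 112.5 kt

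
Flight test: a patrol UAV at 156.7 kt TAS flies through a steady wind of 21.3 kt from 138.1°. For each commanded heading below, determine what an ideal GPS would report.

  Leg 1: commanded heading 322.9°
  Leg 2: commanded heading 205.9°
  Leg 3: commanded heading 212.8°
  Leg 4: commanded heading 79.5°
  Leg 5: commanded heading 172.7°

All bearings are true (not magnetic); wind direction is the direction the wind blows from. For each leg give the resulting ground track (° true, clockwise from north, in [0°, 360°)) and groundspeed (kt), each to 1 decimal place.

Leg 1: track=322.3°, groundspeed=177.9 kt
Leg 2: track=213.5°, groundspeed=150.0 kt
Leg 3: track=220.5°, groundspeed=152.5 kt
Leg 4: track=72.4°, groundspeed=146.7 kt
Leg 5: track=177.7°, groundspeed=139.7 kt

Leg 1: heading 322.9°; drift -0.6° → track 322.3°, groundspeed 177.9 kt
Leg 2: heading 205.9°; drift +7.6° → track 213.5°, groundspeed 150.0 kt
Leg 3: heading 212.8°; drift +7.7° → track 220.5°, groundspeed 152.5 kt
Leg 4: heading 79.5°; drift -7.1° → track 72.4°, groundspeed 146.7 kt
Leg 5: heading 172.7°; drift +5.0° → track 177.7°, groundspeed 139.7 kt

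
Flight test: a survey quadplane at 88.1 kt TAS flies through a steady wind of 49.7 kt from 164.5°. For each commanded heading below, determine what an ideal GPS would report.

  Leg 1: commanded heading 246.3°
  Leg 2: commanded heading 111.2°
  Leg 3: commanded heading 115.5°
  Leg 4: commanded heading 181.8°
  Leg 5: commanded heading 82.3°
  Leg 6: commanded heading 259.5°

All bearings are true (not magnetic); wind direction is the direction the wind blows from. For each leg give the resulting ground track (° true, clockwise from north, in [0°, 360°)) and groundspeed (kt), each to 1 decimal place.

Leg 1: track=277.6°, groundspeed=94.8 kt
Leg 2: track=76.9°, groundspeed=70.7 kt
Leg 3: track=81.4°, groundspeed=67.0 kt
Leg 4: track=201.8°, groundspeed=43.3 kt
Leg 5: track=51.1°, groundspeed=95.1 kt
Leg 6: track=287.7°, groundspeed=104.9 kt

Leg 1: heading 246.3°; drift +31.3° → track 277.6°, groundspeed 94.8 kt
Leg 2: heading 111.2°; drift -34.3° → track 76.9°, groundspeed 70.7 kt
Leg 3: heading 115.5°; drift -34.1° → track 81.4°, groundspeed 67.0 kt
Leg 4: heading 181.8°; drift +20.0° → track 201.8°, groundspeed 43.3 kt
Leg 5: heading 82.3°; drift -31.2° → track 51.1°, groundspeed 95.1 kt
Leg 6: heading 259.5°; drift +28.2° → track 287.7°, groundspeed 104.9 kt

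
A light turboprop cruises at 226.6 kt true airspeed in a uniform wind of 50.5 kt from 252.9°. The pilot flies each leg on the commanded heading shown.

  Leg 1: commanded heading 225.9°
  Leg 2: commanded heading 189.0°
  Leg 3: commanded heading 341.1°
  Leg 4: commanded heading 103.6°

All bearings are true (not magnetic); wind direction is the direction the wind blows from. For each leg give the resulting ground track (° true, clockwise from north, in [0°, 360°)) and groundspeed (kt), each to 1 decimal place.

Leg 1: track=218.7°, groundspeed=183.0 kt
Leg 2: track=176.5°, groundspeed=209.4 kt
Leg 3: track=353.7°, groundspeed=230.6 kt
Leg 4: track=98.1°, groundspeed=271.3 kt

Leg 1: heading 225.9°; drift -7.2° → track 218.7°, groundspeed 183.0 kt
Leg 2: heading 189.0°; drift -12.5° → track 176.5°, groundspeed 209.4 kt
Leg 3: heading 341.1°; drift +12.6° → track 353.7°, groundspeed 230.6 kt
Leg 4: heading 103.6°; drift -5.5° → track 98.1°, groundspeed 271.3 kt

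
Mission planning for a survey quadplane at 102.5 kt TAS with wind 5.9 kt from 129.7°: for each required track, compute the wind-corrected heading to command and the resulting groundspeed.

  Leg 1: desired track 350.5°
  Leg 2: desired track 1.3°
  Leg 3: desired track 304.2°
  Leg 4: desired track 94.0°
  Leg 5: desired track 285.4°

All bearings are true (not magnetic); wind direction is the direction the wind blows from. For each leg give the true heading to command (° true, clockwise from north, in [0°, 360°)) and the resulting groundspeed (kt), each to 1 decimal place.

Leg 1: heading=352.7°, groundspeed=106.9 kt
Leg 2: heading=3.9°, groundspeed=106.1 kt
Leg 3: heading=303.9°, groundspeed=108.4 kt
Leg 4: heading=95.9°, groundspeed=97.7 kt
Leg 5: heading=284.0°, groundspeed=107.8 kt

Leg 1: desired track 350.5°; wind correction +2.2° → command heading 352.7°, groundspeed 106.9 kt
Leg 2: desired track 1.3°; wind correction +2.6° → command heading 3.9°, groundspeed 106.1 kt
Leg 3: desired track 304.2°; wind correction -0.3° → command heading 303.9°, groundspeed 108.4 kt
Leg 4: desired track 94.0°; wind correction +1.9° → command heading 95.9°, groundspeed 97.7 kt
Leg 5: desired track 285.4°; wind correction -1.4° → command heading 284.0°, groundspeed 107.8 kt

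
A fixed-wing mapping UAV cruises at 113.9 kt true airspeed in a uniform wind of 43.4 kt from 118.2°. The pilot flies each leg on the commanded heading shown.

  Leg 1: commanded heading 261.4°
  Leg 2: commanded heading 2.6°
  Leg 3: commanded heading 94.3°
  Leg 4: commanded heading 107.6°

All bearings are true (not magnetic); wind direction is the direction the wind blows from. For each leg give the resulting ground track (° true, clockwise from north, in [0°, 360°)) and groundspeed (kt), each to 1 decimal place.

Leg 1: heading 261.4°; drift +9.9° → track 271.3°, groundspeed 150.9 kt
Leg 2: heading 2.6°; drift -16.4° → track 346.2°, groundspeed 138.3 kt
Leg 3: heading 94.3°; drift -13.3° → track 81.0°, groundspeed 76.3 kt
Leg 4: heading 107.6°; drift -6.4° → track 101.2°, groundspeed 71.7 kt

Leg 1: track=271.3°, groundspeed=150.9 kt
Leg 2: track=346.2°, groundspeed=138.3 kt
Leg 3: track=81.0°, groundspeed=76.3 kt
Leg 4: track=101.2°, groundspeed=71.7 kt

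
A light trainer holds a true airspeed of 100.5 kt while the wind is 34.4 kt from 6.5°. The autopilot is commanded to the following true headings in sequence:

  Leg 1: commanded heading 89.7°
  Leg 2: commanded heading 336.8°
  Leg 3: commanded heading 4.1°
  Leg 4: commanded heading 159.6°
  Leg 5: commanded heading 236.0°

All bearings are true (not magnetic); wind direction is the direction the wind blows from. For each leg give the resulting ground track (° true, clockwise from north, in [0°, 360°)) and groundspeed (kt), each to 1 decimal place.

Leg 1: track=109.2°, groundspeed=102.3 kt
Leg 2: track=323.2°, groundspeed=72.6 kt
Leg 3: track=2.9°, groundspeed=66.1 kt
Leg 4: track=166.4°, groundspeed=132.1 kt
Leg 5: track=224.0°, groundspeed=125.6 kt

Leg 1: heading 89.7°; drift +19.5° → track 109.2°, groundspeed 102.3 kt
Leg 2: heading 336.8°; drift -13.6° → track 323.2°, groundspeed 72.6 kt
Leg 3: heading 4.1°; drift -1.2° → track 2.9°, groundspeed 66.1 kt
Leg 4: heading 159.6°; drift +6.8° → track 166.4°, groundspeed 132.1 kt
Leg 5: heading 236.0°; drift -12.0° → track 224.0°, groundspeed 125.6 kt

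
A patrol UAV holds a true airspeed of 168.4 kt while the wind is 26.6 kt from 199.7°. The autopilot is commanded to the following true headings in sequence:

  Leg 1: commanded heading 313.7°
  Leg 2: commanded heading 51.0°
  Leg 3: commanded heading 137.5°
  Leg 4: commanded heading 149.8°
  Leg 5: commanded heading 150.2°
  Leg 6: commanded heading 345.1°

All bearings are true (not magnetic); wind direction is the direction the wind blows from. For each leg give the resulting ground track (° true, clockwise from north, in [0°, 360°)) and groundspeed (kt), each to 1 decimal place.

Leg 1: track=321.4°, groundspeed=180.9 kt
Leg 2: track=46.9°, groundspeed=191.6 kt
Leg 3: track=128.9°, groundspeed=157.8 kt
Leg 4: track=142.1°, groundspeed=152.6 kt
Leg 5: track=142.6°, groundspeed=152.5 kt
Leg 6: track=349.6°, groundspeed=190.9 kt

Leg 1: heading 313.7°; drift +7.7° → track 321.4°, groundspeed 180.9 kt
Leg 2: heading 51.0°; drift -4.1° → track 46.9°, groundspeed 191.6 kt
Leg 3: heading 137.5°; drift -8.6° → track 128.9°, groundspeed 157.8 kt
Leg 4: heading 149.8°; drift -7.7° → track 142.1°, groundspeed 152.6 kt
Leg 5: heading 150.2°; drift -7.6° → track 142.6°, groundspeed 152.5 kt
Leg 6: heading 345.1°; drift +4.5° → track 349.6°, groundspeed 190.9 kt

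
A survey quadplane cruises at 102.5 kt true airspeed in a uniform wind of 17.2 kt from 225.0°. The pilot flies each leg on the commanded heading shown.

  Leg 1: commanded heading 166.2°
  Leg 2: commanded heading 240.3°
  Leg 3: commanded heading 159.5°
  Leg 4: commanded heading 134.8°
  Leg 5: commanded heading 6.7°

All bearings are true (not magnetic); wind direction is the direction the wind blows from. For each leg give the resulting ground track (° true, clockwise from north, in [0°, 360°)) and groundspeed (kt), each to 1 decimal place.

Leg 1: track=157.3°, groundspeed=94.7 kt
Leg 2: track=243.3°, groundspeed=86.0 kt
Leg 3: track=150.2°, groundspeed=96.6 kt
Leg 4: track=125.3°, groundspeed=104.0 kt
Leg 5: track=12.0°, groundspeed=116.5 kt

Leg 1: heading 166.2°; drift -8.9° → track 157.3°, groundspeed 94.7 kt
Leg 2: heading 240.3°; drift +3.0° → track 243.3°, groundspeed 86.0 kt
Leg 3: heading 159.5°; drift -9.3° → track 150.2°, groundspeed 96.6 kt
Leg 4: heading 134.8°; drift -9.5° → track 125.3°, groundspeed 104.0 kt
Leg 5: heading 6.7°; drift +5.3° → track 12.0°, groundspeed 116.5 kt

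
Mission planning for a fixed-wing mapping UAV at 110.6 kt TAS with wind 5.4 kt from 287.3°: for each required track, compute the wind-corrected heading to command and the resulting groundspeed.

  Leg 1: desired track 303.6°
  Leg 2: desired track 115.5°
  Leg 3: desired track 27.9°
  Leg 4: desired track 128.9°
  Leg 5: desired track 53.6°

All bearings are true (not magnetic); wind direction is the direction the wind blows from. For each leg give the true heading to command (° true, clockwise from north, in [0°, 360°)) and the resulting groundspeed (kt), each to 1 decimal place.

Leg 1: heading=302.8°, groundspeed=105.4 kt
Leg 2: heading=115.9°, groundspeed=115.9 kt
Leg 3: heading=25.1°, groundspeed=111.5 kt
Leg 4: heading=129.9°, groundspeed=115.6 kt
Leg 5: heading=51.3°, groundspeed=113.7 kt

Leg 1: desired track 303.6°; wind correction -0.8° → command heading 302.8°, groundspeed 105.4 kt
Leg 2: desired track 115.5°; wind correction +0.4° → command heading 115.9°, groundspeed 115.9 kt
Leg 3: desired track 27.9°; wind correction -2.8° → command heading 25.1°, groundspeed 111.5 kt
Leg 4: desired track 128.9°; wind correction +1.0° → command heading 129.9°, groundspeed 115.6 kt
Leg 5: desired track 53.6°; wind correction -2.3° → command heading 51.3°, groundspeed 113.7 kt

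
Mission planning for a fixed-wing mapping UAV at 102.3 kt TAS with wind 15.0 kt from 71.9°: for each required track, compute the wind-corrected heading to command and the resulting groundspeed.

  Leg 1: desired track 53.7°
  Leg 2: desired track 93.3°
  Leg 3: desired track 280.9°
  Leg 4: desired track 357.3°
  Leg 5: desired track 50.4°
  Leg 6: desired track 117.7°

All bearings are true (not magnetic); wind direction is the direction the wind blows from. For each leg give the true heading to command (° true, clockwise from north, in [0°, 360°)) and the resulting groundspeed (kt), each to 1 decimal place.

Leg 1: desired track 53.7°; wind correction +2.6° → command heading 56.3°, groundspeed 87.9 kt
Leg 2: desired track 93.3°; wind correction -3.1° → command heading 90.2°, groundspeed 88.2 kt
Leg 3: desired track 280.9°; wind correction +4.1° → command heading 285.0°, groundspeed 115.2 kt
Leg 4: desired track 357.3°; wind correction +8.1° → command heading 5.4°, groundspeed 97.3 kt
Leg 5: desired track 50.4°; wind correction +3.1° → command heading 53.5°, groundspeed 88.2 kt
Leg 6: desired track 117.7°; wind correction -6.0° → command heading 111.7°, groundspeed 91.3 kt

Leg 1: heading=56.3°, groundspeed=87.9 kt
Leg 2: heading=90.2°, groundspeed=88.2 kt
Leg 3: heading=285.0°, groundspeed=115.2 kt
Leg 4: heading=5.4°, groundspeed=97.3 kt
Leg 5: heading=53.5°, groundspeed=88.2 kt
Leg 6: heading=111.7°, groundspeed=91.3 kt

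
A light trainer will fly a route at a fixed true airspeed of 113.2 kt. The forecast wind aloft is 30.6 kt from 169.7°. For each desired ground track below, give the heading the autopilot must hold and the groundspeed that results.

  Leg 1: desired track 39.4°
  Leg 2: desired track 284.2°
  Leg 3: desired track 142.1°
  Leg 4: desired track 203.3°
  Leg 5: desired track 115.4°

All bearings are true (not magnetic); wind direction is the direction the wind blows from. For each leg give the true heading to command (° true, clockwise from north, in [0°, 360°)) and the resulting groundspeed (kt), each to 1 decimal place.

Leg 1: heading=51.3°, groundspeed=130.6 kt
Leg 2: heading=270.0°, groundspeed=122.4 kt
Leg 3: heading=149.3°, groundspeed=85.2 kt
Leg 4: heading=194.7°, groundspeed=86.4 kt
Leg 5: heading=128.1°, groundspeed=92.6 kt

Leg 1: desired track 39.4°; wind correction +11.9° → command heading 51.3°, groundspeed 130.6 kt
Leg 2: desired track 284.2°; wind correction -14.2° → command heading 270.0°, groundspeed 122.4 kt
Leg 3: desired track 142.1°; wind correction +7.2° → command heading 149.3°, groundspeed 85.2 kt
Leg 4: desired track 203.3°; wind correction -8.6° → command heading 194.7°, groundspeed 86.4 kt
Leg 5: desired track 115.4°; wind correction +12.7° → command heading 128.1°, groundspeed 92.6 kt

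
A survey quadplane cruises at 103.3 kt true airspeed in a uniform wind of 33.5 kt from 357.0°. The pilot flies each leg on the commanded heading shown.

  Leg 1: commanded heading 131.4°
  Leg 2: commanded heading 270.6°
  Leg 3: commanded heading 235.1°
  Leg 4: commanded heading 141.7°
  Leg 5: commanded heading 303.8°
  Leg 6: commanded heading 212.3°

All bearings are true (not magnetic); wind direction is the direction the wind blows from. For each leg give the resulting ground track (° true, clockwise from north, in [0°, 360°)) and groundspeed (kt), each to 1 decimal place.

Leg 1: heading 131.4°; drift +10.7° → track 142.1°, groundspeed 129.0 kt
Leg 2: heading 270.6°; drift -18.3° → track 252.3°, groundspeed 106.6 kt
Leg 3: heading 235.1°; drift -13.2° → track 221.9°, groundspeed 124.3 kt
Leg 4: heading 141.7°; drift +8.4° → track 150.1°, groundspeed 132.1 kt
Leg 5: heading 303.8°; drift -17.9° → track 285.9°, groundspeed 87.4 kt
Leg 6: heading 212.3°; drift -8.4° → track 203.9°, groundspeed 132.1 kt

Leg 1: track=142.1°, groundspeed=129.0 kt
Leg 2: track=252.3°, groundspeed=106.6 kt
Leg 3: track=221.9°, groundspeed=124.3 kt
Leg 4: track=150.1°, groundspeed=132.1 kt
Leg 5: track=285.9°, groundspeed=87.4 kt
Leg 6: track=203.9°, groundspeed=132.1 kt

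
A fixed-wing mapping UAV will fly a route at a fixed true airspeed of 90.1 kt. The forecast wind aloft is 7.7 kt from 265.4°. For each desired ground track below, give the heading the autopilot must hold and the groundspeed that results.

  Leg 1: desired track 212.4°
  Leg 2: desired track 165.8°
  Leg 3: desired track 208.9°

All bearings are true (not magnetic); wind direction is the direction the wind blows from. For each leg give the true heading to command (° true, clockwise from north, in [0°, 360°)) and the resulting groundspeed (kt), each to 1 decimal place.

Leg 1: heading=216.3°, groundspeed=85.3 kt
Leg 2: heading=170.6°, groundspeed=91.1 kt
Leg 3: heading=213.0°, groundspeed=85.6 kt

Leg 1: desired track 212.4°; wind correction +3.9° → command heading 216.3°, groundspeed 85.3 kt
Leg 2: desired track 165.8°; wind correction +4.8° → command heading 170.6°, groundspeed 91.1 kt
Leg 3: desired track 208.9°; wind correction +4.1° → command heading 213.0°, groundspeed 85.6 kt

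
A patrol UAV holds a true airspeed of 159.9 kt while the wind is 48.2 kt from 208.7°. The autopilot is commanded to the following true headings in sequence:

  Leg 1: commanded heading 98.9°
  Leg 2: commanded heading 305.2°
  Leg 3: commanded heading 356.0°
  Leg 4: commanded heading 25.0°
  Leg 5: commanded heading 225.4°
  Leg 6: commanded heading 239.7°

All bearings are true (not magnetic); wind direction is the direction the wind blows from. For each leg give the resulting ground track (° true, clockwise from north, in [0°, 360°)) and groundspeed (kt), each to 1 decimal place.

Leg 1: track=84.5°, groundspeed=182.0 kt
Leg 2: track=321.4°, groundspeed=172.2 kt
Leg 3: track=3.4°, groundspeed=202.1 kt
Leg 4: track=25.9°, groundspeed=208.0 kt
Leg 5: track=232.3°, groundspeed=114.6 kt
Leg 6: track=251.5°, groundspeed=121.2 kt

Leg 1: heading 98.9°; drift -14.4° → track 84.5°, groundspeed 182.0 kt
Leg 2: heading 305.2°; drift +16.2° → track 321.4°, groundspeed 172.2 kt
Leg 3: heading 356.0°; drift +7.4° → track 3.4°, groundspeed 202.1 kt
Leg 4: heading 25.0°; drift +0.9° → track 25.9°, groundspeed 208.0 kt
Leg 5: heading 225.4°; drift +6.9° → track 232.3°, groundspeed 114.6 kt
Leg 6: heading 239.7°; drift +11.8° → track 251.5°, groundspeed 121.2 kt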